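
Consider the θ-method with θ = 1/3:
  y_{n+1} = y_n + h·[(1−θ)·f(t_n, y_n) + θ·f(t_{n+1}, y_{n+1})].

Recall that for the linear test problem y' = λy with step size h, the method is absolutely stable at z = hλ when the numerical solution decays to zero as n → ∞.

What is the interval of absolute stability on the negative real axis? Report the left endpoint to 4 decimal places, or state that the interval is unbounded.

z∈(-6.0000,0).

With y'=λy (z=hλ):
  y_{n+1} = y_n + z·[2/3·y_n + 1/3·y_{n+1}] ⇒ (1 − 1/3z)y_{n+1} = (1 + 2/3z)y_n
  so R(z) = (1 + 2/3z)/(1 − 1/3z).

Find x<0 with |R(x)|<1.
x=-0.96: |R|=0.2727
R=−1: 1+2/3x = −1+1/3x ⇒ -1/3x=2 ⇒ x=2/(-1/3)=-6.0000
Confirm numerically:
  x=-3.499: |R|=0.61517 <1
  x=-3.487: |R|=0.61261 <1
  x=-2.516: |R|=0.36838 <1
  x=-6.279: |R|=1.03007 >1
  x=-6.244: |R|=1.02640 >1
  x=-6.220: |R|=1.02386 >1
Stable set (-6.0000, 0).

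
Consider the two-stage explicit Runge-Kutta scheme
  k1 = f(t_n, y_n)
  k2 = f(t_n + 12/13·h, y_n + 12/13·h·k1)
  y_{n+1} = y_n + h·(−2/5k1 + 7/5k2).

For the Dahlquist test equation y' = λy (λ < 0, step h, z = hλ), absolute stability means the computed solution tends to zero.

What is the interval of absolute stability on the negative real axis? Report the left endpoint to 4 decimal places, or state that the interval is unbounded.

Set f=λy, z=hλ:
  k1=λy_n ⇒ h·k1=z·y_n;  k2=λ(1+12/13z)y_n ⇒ h·k2=z(1+12/13z)y_n
  y_{n+1}/y_n = 1 − 2/5z + 7/5z(1+12/13z) = 1 + z + 84/65z²
  so R(z) = 1 + z + 84/65z².

Boundary: |R(x)|=1, x<0.
x=-0.82: |R|=1.0489
R=1: x+84/65x²=0 ⇒ x=−65/84=-0.7738; min R=1−1/(4·84/65)=0.8065>−1
Confirm numerically:
  x=-0.420: |R|=0.80796 <1
  x=-0.403: |R|=0.80688 <1
  x=-0.360: |R|=0.80748 <1
  x=-1.369: |R|=2.05299 >1
  x=-1.202: |R|=1.66513 >1
  x=-0.946: |R|=1.21051 >1
So |R|<1 on (-0.7738, 0).

z∈(-0.7738,0).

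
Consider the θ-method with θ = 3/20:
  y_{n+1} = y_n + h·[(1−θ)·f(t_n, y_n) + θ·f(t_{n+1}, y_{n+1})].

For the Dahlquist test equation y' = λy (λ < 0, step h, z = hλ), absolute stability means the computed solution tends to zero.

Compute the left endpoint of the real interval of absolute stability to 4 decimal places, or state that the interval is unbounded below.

left endpoint -2.8571.

With y'=λy (z=hλ):
  y_{n+1} = y_n + z·[17/20·y_n + 3/20·y_{n+1}] ⇒ (1 − 3/20z)y_{n+1} = (1 + 17/20z)y_n
  so R(z) = (1 + 17/20z)/(1 − 3/20z).

Need |R(x)|<1, x<0.
x=-1.11: |R|=0.0484
R=−1: 1+17/20x = −1+3/20x ⇒ -7/10x=2 ⇒ x=2/(-7/10)=-2.8571
Confirm numerically:
  x=-2.621: |R|=0.88135 <1
  x=-2.120: |R|=0.60850 <1
  x=-2.016: |R|=0.54791 <1
  x=-1.829: |R|=0.43524 <1
  x=-3.400: |R|=1.25166 >1
  x=-3.353: |R|=1.23095 >1
  x=-3.294: |R|=1.20467 >1
So |R|<1 on (-2.8571, 0).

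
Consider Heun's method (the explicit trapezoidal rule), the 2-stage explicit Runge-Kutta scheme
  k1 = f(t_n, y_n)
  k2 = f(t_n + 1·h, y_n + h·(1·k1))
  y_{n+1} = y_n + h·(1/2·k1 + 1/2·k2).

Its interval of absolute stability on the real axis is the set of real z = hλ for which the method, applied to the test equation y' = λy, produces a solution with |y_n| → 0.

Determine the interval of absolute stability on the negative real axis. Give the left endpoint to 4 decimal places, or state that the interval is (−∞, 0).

On y'=λy, z=hλ:
  order 2, 2-stage ⇒ R(z)=1+z+z^2/2
  (e.g. R(-1.36)=0.56480, |R|=0.56480)

Need |R(x)|<1, x<0.
x=-1.36: |R|=0.5648
|R(-1.66)|=0.7178 |R(-1.3)|=0.5450 |R(-0.76)|=0.5288
Bisect:
  x_lo=-2.5997 |R|=1.7795  x_hi=-0.3157 |R|=0.7341
  mid=-1.45769 |R|=0.60474 →hi
  mid=-2.02869 |R|=1.02910 →lo
  mid=-1.74319 |R|=0.77616 →hi
  mid=-1.88594 |R|=0.89244 →hi
  mid=-1.95731 |R|=0.95822 →hi
  mid=-1.99300 |R|=0.99302 →hi
  mid=-2.01084 |R|=1.01090 →lo
  ...
  [-2.00011,-1.99997] ⇒ x*=-2.0000
Interval (-2.0000, 0).

(-2.0000, 0).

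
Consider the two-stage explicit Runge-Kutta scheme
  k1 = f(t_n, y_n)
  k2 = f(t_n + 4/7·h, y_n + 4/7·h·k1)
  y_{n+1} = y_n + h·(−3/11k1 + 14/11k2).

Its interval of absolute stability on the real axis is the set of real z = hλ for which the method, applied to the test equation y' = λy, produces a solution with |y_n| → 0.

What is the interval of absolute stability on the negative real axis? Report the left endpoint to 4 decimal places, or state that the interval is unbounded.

(-1.3750, 0).

Test eqn y'=λy, z=hλ:
  k1=λy_n ⇒ h·k1=z·y_n;  k2=λ(1+4/7z)y_n ⇒ h·k2=z(1+4/7z)y_n
  y_{n+1}/y_n = 1 − 3/11z + 14/11z(1+4/7z) = 1 + z + 8/11z²
  R(z) = 1 + z + 8/11z².

Find x<0 with |R(x)|<1.
x=-0.41: |R|=0.7123
R=1: x+8/11x²=0 ⇒ x=−11/8=-1.3750; min R=1−1/(4·8/11)=0.6562>−1
Confirm numerically:
  x=-1.335: |R|=0.96116 <1
  x=-1.124: |R|=0.79482 <1
  x=-0.870: |R|=0.68047 <1
  x=-1.904: |R|=1.73252 >1
  x=-1.734: |R|=1.45273 >1
  x=-1.554: |R|=1.20230 >1
Stable set (-1.3750, 0).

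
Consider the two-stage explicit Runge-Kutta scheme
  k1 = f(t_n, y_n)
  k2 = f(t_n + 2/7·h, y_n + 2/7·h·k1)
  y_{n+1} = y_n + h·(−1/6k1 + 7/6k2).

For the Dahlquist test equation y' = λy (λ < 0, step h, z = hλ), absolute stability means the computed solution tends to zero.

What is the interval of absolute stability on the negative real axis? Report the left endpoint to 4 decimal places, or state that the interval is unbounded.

(-3.0000, 0).

On y'=λy, z=hλ:
  k1=λy_n ⇒ h·k1=z·y_n;  k2=λ(1+2/7z)y_n ⇒ h·k2=z(1+2/7z)y_n
  y_{n+1}/y_n = 1 − 1/6z + 7/6z(1+2/7z) = 1 + z + 1/3z²
  R(z) = 1 + z + 1/3z².

Need |R(x)|<1, x<0.
x=-0.6: |R|=0.5200
R=1: x+1/3x²=0 ⇒ x=−3=-3.0000; min R=1−1/(4·1/3)=0.2500>−1
Confirm numerically:
  x=-2.598: |R|=0.65187 <1
  x=-2.533: |R|=0.60570 <1
  x=-2.500: |R|=0.58333 <1
  x=-3.434: |R|=1.49679 >1
  x=-3.197: |R|=1.20994 >1
Stable set (-3.0000, 0).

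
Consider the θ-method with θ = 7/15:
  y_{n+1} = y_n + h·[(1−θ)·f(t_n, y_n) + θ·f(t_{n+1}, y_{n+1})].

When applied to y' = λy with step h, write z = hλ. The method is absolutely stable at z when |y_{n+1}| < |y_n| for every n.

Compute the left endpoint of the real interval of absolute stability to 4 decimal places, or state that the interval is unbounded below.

left endpoint -30.0000.

Set f=λy, z=hλ:
  y_{n+1} = y_n + z·[8/15·y_n + 7/15·y_{n+1}] ⇒ (1 − 7/15z)y_{n+1} = (1 + 8/15z)y_n
  ⇒ R(z) = (1 + 8/15z)/(1 − 7/15z).

Find x<0 with |R(x)|<1.
x=-1.4: |R|=0.1532
R=−1: 1+8/15x = −1+7/15x ⇒ -1/15x=2 ⇒ x=2/(-1/15)=-30.0000
Confirm numerically:
  x=-29.555: |R|=0.99799 <1
  x=-16.495: |R|=0.89649 <1
  x=-16.479: |R|=0.89627 <1
  x=-12.741: |R|=0.83435 <1
  x=-30.302: |R|=1.00133 >1
  x=-30.155: |R|=1.00069 >1
Stable set (-30.0000, 0).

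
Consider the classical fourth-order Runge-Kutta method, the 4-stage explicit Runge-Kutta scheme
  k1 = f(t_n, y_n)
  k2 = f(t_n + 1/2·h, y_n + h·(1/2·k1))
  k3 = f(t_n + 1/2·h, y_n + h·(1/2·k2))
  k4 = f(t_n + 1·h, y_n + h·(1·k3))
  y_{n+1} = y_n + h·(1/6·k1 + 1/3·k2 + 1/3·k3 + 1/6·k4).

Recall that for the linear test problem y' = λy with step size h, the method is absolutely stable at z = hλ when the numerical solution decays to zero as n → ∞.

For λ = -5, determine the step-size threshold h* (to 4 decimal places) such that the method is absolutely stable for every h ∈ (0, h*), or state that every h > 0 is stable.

(-2.7853,0); λ=-5 ⇒ h* = 0.5571.

Set f=λy, z=hλ:
  order 4, 4-stage ⇒ R(z)=1+z+z^2/2+z^3/6+z^4/24
  (e.g. R(-1.48)=0.27481, |R|=0.27481)

Need |R(x)|<1, x<0.
x=-1.48: |R|=0.2748
|R(-2.13)|=0.3855 |R(-2.03)|=0.3438 |R(-0.56)|=0.5716
Bisect:
  x_lo=-3.5711 |R|=2.9913  x_hi=-0.0532 |R|=0.9482
  mid=-1.81213 |R|=0.28730 →hi
  mid=-2.69160 |R|=0.86769 →hi
  mid=-3.13133 |R|=1.65999 →lo
  mid=-2.91147 |R|=1.20750 →lo
  mid=-2.80153 |R|=1.02476 →lo
  mid=-2.74657 |R|=0.94316 →hi
  mid=-2.77405 |R|=0.98318 →hi
  mid=-2.78779 |R|=1.00377 →lo
  mid=-2.78092 |R|=0.99343 →hi
  ...
  [-2.78543,-2.78521] ⇒ x*=-2.7853
So |R|<1 on (-2.7853, 0).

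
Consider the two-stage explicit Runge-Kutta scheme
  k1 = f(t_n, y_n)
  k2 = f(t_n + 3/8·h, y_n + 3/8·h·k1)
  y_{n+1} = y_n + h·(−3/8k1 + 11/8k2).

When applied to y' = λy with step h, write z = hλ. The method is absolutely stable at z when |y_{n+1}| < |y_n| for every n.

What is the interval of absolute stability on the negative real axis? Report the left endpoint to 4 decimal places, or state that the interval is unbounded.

With y'=λy (z=hλ):
  k1=λy_n ⇒ h·k1=z·y_n;  k2=λ(1+3/8z)y_n ⇒ h·k2=z(1+3/8z)y_n
  y_{n+1}/y_n = 1 − 3/8z + 11/8z(1+3/8z) = 1 + z + 33/64z²
  R(z) = 1 + z + 33/64z².

Need |R(x)|<1, x<0.
x=-1.11: |R|=0.5253
R=1: x+33/64x²=0 ⇒ x=−64/33=-1.9394; min R=1−1/(4·33/64)=0.5152>−1
Confirm numerically:
  x=-1.771: |R|=0.84623 <1
  x=-1.469: |R|=0.64370 <1
  x=-0.951: |R|=0.51533 <1
  x=-0.786: |R|=0.53255 <1
  x=-2.489: |R|=1.70536 >1
  x=-2.213: |R|=1.31221 >1
Stable set (-1.9394, 0).

z∈(-1.9394,0).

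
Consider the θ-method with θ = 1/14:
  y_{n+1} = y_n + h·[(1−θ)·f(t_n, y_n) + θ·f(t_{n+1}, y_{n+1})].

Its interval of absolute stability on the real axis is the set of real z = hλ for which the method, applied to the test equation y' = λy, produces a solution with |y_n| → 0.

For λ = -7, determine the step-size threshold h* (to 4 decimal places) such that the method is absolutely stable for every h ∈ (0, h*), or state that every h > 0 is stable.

With y'=λy (z=hλ):
  y_{n+1} = y_n + z·[13/14·y_n + 1/14·y_{n+1}] ⇒ (1 − 1/14z)y_{n+1} = (1 + 13/14z)y_n
  Hence R(z) = (1 + 13/14z)/(1 − 1/14z).

Solve |R(x)|<1 on ℝ⁻.
x=-0.35: |R|=0.6585
R=−1: 1+13/14x = −1+1/14x ⇒ -6/7x=2 ⇒ x=2/(-6/7)=-2.3333
Confirm numerically:
  x=-1.964: |R|=0.72238 <1
  x=-1.939: |R|=0.70312 <1
  x=-1.398: |R|=0.27107 <1
  x=-2.909: |R|=1.40854 >1
  x=-2.646: |R|=1.22540 >1
  x=-2.542: |R|=1.15137 >1
Stable set (-2.3333, 0).

(-2.3333,0); λ=-7 ⇒ h* = (7/3)/7 = 0.3333.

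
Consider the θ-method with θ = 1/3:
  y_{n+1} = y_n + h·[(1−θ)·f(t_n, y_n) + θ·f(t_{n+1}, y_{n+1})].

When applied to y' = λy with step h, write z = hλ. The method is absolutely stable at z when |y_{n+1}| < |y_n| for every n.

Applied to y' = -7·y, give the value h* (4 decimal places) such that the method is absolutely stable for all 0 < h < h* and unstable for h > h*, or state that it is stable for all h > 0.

(-6.0000,0); λ=-7 ⇒ h* = (6)/7 = 0.8571.

With y'=λy (z=hλ):
  y_{n+1} = y_n + z·[2/3·y_n + 1/3·y_{n+1}] ⇒ (1 − 1/3z)y_{n+1} = (1 + 2/3z)y_n
  Hence R(z) = (1 + 2/3z)/(1 − 1/3z).

Solve |R(x)|<1 on ℝ⁻.
x=-0.38: |R|=0.6627
R=−1: 1+2/3x = −1+1/3x ⇒ -1/3x=2 ⇒ x=2/(-1/3)=-6.0000
Confirm numerically:
  x=-3.114: |R|=0.52797 <1
  x=-3.056: |R|=0.51387 <1
  x=-2.878: |R|=0.46887 <1
  x=-2.835: |R|=0.45758 <1
  x=-6.594: |R|=1.06191 >1
  x=-6.331: |R|=1.03547 >1
  x=-6.070: |R|=1.00772 >1
So |R|<1 on (-6.0000, 0).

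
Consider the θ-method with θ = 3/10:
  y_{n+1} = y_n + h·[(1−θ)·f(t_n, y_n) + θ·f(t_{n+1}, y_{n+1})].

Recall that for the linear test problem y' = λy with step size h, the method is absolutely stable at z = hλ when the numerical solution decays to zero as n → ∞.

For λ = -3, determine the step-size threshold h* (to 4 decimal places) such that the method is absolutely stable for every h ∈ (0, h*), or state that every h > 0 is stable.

(-5.0000,0); λ=-3 ⇒ h* = (5)/3 = 1.6667.

With y'=λy (z=hλ):
  y_{n+1} = y_n + z·[7/10·y_n + 3/10·y_{n+1}] ⇒ (1 − 3/10z)y_{n+1} = (1 + 7/10z)y_n
  ⇒ R(z) = (1 + 7/10z)/(1 − 3/10z).

Need |R(x)|<1, x<0.
x=-0.62: |R|=0.4772
R=−1: 1+7/10x = −1+3/10x ⇒ -2/5x=2 ⇒ x=2/(-2/5)=-5.0000
Confirm numerically:
  x=-3.840: |R|=0.78439 <1
  x=-3.591: |R|=0.72869 <1
  x=-2.506: |R|=0.43053 <1
  x=-5.451: |R|=1.06846 >1
  x=-5.407: |R|=1.06209 >1
Stable set (-5.0000, 0).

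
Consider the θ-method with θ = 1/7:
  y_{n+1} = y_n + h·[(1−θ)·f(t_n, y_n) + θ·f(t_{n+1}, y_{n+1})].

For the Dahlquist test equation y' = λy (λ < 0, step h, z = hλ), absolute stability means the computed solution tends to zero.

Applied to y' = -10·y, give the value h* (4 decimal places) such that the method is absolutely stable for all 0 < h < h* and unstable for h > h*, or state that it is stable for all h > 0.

With y'=λy (z=hλ):
  y_{n+1} = y_n + z·[6/7·y_n + 1/7·y_{n+1}] ⇒ (1 − 1/7z)y_{n+1} = (1 + 6/7z)y_n
  R(z) = (1 + 6/7z)/(1 − 1/7z).

Solve |R(x)|<1 on ℝ⁻.
x=-0.64: |R|=0.4136
R=−1: 1+6/7x = −1+1/7x ⇒ -5/7x=2 ⇒ x=2/(-5/7)=-2.8000
Confirm numerically:
  x=-2.194: |R|=0.67044 <1
  x=-1.832: |R|=0.45199 <1
  x=-1.678: |R|=0.35354 <1
  x=-1.646: |R|=0.33264 <1
  x=-3.259: |R|=1.22371 >1
  x=-3.126: |R|=1.16097 >1
  x=-3.009: |R|=1.10441 >1
So |R|<1 on (-2.8000, 0).

(-2.8000,0); λ=-10 ⇒ h* = (14/5)/10 = 0.2800.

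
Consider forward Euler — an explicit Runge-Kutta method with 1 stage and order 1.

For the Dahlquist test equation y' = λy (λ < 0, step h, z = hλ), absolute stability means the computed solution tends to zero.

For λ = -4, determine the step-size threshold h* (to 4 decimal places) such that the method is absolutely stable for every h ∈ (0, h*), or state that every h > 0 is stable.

(-2.0000,0); λ=-4 ⇒ h* = 0.5000.

On y'=λy, z=hλ:
  order 1, 1-stage ⇒ R(z)=1+z
  (e.g. R(-0.66)=0.34000, |R|=0.34000)

Find x<0 with |R(x)|<1.
x=-0.66: |R|=0.3400
|R(-2.07)|=1.0700 |R(-1.79)|=0.7900 |R(-1.47)|=0.4700
Bisect:
  x_lo=-2.6044 |R|=1.6044  x_hi=-0.3971 |R|=0.6029
  mid=-1.50076 |R|=0.50076 →hi
  mid=-2.05259 |R|=1.05259 →lo
  mid=-1.77667 |R|=0.77667 →hi
  mid=-1.91463 |R|=0.91463 →hi
  mid=-1.98361 |R|=0.98361 →hi
  mid=-2.01810 |R|=1.01810 →lo
  mid=-2.00086 |R|=1.00086 →lo
  mid=-1.99224 |R|=0.99224 →hi
  mid=-1.99655 |R|=0.99655 →hi
  mid=-1.99870 |R|=0.99870 →hi
  ...
  [-2.00005,-1.99991] ⇒ x*=-2.0000
Interval (-2.0000, 0).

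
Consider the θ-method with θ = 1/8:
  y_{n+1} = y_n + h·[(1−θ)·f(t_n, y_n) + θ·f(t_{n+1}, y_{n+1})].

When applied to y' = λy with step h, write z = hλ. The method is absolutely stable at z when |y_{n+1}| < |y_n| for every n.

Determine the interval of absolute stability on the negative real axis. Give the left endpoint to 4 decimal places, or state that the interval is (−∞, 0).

With y'=λy (z=hλ):
  y_{n+1} = y_n + z·[7/8·y_n + 1/8·y_{n+1}] ⇒ (1 − 1/8z)y_{n+1} = (1 + 7/8z)y_n
  R(z) = (1 + 7/8z)/(1 − 1/8z).

Need |R(x)|<1, x<0.
x=-1.13: |R|=0.0099
R=−1: 1+7/8x = −1+1/8x ⇒ -3/4x=2 ⇒ x=2/(-3/4)=-2.6667
Confirm numerically:
  x=-2.478: |R|=0.89196 <1
  x=-2.267: |R|=0.76644 <1
  x=-2.195: |R|=0.72241 <1
  x=-2.011: |R|=0.60703 <1
  x=-2.982: |R|=1.17228 >1
  x=-2.740: |R|=1.04097 >1
Interval (-2.6667, 0).

(-2.6667, 0).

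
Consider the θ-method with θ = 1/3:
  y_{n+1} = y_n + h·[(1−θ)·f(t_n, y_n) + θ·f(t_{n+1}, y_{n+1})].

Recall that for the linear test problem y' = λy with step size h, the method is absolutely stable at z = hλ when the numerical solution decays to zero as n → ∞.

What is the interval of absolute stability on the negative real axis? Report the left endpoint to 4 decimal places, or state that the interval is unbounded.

On y'=λy, z=hλ:
  y_{n+1} = y_n + z·[2/3·y_n + 1/3·y_{n+1}] ⇒ (1 − 1/3z)y_{n+1} = (1 + 2/3z)y_n
  so R(z) = (1 + 2/3z)/(1 − 1/3z).

Boundary: |R(x)|=1, x<0.
x=-1.27: |R|=0.1077
R=−1: 1+2/3x = −1+1/3x ⇒ -1/3x=2 ⇒ x=2/(-1/3)=-6.0000
Confirm numerically:
  x=-5.002: |R|=0.87528 <1
  x=-3.264: |R|=0.56322 <1
  x=-2.592: |R|=0.39056 <1
  x=-6.556: |R|=1.05818 >1
  x=-6.178: |R|=1.01939 >1
So |R|<1 on (-6.0000, 0).

(-6.0000, 0).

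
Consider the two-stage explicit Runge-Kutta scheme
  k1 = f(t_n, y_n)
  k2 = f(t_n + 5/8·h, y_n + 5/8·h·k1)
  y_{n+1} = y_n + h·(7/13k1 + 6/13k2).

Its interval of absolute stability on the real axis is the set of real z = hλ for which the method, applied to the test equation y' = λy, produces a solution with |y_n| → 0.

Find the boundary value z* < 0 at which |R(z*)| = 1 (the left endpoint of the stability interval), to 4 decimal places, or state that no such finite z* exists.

left endpoint -3.4667.

Set f=λy, z=hλ:
  k1=λy_n ⇒ h·k1=z·y_n;  k2=λ(1+5/8z)y_n ⇒ h·k2=z(1+5/8z)y_n
  y_{n+1}/y_n = 1 + 7/13z + 6/13z(1+5/8z) = 1 + z + 15/52z²
  so R(z) = 1 + z + 15/52z².

Need |R(x)|<1, x<0.
x=-1.27: |R|=0.1953
R=1: x+15/52x²=0 ⇒ x=−52/15=-3.4667; min R=1−1/(4·15/52)=0.1333>−1
Confirm numerically:
  x=-3.359: |R|=0.89568 <1
  x=-2.543: |R|=0.32244 <1
  x=-2.394: |R|=0.25924 <1
  x=-1.616: |R|=0.13730 <1
  x=-3.994: |R|=1.60755 >1
  x=-3.966: |R|=1.57126 >1
  x=-3.550: |R|=1.08534 >1
Stable set (-3.4667, 0).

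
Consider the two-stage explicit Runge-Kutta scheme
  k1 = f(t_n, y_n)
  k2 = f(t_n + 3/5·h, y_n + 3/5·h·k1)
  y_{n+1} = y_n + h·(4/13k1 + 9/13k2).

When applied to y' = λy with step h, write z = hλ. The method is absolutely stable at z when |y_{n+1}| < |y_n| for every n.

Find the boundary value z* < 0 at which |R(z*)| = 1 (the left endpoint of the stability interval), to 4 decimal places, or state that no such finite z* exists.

z* = -2.4074.

With y'=λy (z=hλ):
  k1=λy_n ⇒ h·k1=z·y_n;  k2=λ(1+3/5z)y_n ⇒ h·k2=z(1+3/5z)y_n
  y_{n+1}/y_n = 1 + 4/13z + 9/13z(1+3/5z) = 1 + z + 27/65z²
  R(z) = 1 + z + 27/65z².

Find x<0 with |R(x)|<1.
x=-1.08: |R|=0.4045
R=1: x+27/65x²=0 ⇒ x=−65/27=-2.4074; min R=1−1/(4·27/65)=0.3981>−1
Confirm numerically:
  x=-2.220: |R|=0.82718 <1
  x=-1.613: |R|=0.46773 <1
  x=-1.142: |R|=0.39973 <1
  x=-2.951: |R|=1.66634 >1
  x=-2.898: |R|=1.59057 >1
  x=-2.469: |R|=1.06317 >1
So |R|<1 on (-2.4074, 0).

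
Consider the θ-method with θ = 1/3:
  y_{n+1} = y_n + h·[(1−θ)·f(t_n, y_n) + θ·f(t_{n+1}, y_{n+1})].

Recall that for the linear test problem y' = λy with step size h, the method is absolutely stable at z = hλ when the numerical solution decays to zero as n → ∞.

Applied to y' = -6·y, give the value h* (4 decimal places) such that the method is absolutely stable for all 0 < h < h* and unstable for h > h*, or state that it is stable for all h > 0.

Set f=λy, z=hλ:
  y_{n+1} = y_n + z·[2/3·y_n + 1/3·y_{n+1}] ⇒ (1 − 1/3z)y_{n+1} = (1 + 2/3z)y_n
  R(z) = (1 + 2/3z)/(1 − 1/3z).

Find x<0 with |R(x)|<1.
x=-1.59: |R|=0.0392
R=−1: 1+2/3x = −1+1/3x ⇒ -1/3x=2 ⇒ x=2/(-1/3)=-6.0000
Confirm numerically:
  x=-4.160: |R|=0.74302 <1
  x=-2.962: |R|=0.49044 <1
  x=-2.901: |R|=0.47483 <1
  x=-2.786: |R|=0.44452 <1
  x=-6.310: |R|=1.03330 >1
  x=-6.092: |R|=1.01012 >1
  x=-6.040: |R|=1.00442 >1
So |R|<1 on (-6.0000, 0).

(-6.0000,0); λ=-6 ⇒ h* = (6)/6 = 1.0000.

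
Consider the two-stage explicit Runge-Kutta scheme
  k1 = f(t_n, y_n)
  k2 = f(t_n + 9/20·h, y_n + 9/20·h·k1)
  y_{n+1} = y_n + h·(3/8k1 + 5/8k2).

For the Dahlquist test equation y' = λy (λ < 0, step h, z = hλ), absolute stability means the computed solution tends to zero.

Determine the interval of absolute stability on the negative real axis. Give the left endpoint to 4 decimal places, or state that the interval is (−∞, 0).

(-3.5556, 0).

Test eqn y'=λy, z=hλ:
  k1=λy_n ⇒ h·k1=z·y_n;  k2=λ(1+9/20z)y_n ⇒ h·k2=z(1+9/20z)y_n
  y_{n+1}/y_n = 1 + 3/8z + 5/8z(1+9/20z) = 1 + z + 9/32z²
  Hence R(z) = 1 + z + 9/32z².

Solve |R(x)|<1 on ℝ⁻.
x=-1.35: |R|=0.1626
R=1: x+9/32x²=0 ⇒ x=−32/9=-3.5556; min R=1−1/(4·9/32)=0.1111>−1
Confirm numerically:
  x=-3.512: |R|=0.95698 <1
  x=-2.337: |R|=0.19907 <1
  x=-2.188: |R|=0.15844 <1
  x=-2.172: |R|=0.15482 <1
  x=-4.031: |R|=1.53902 >1
  x=-3.919: |R|=1.40060 >1
  x=-3.593: |R|=1.03784 >1
So |R|<1 on (-3.5556, 0).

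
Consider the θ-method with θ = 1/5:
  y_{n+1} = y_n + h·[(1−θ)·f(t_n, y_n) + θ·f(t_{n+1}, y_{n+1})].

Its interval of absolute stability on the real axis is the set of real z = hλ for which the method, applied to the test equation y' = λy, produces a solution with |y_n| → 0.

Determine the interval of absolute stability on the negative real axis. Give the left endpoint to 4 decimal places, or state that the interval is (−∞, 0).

(-3.3333, 0).

With y'=λy (z=hλ):
  y_{n+1} = y_n + z·[4/5·y_n + 1/5·y_{n+1}] ⇒ (1 − 1/5z)y_{n+1} = (1 + 4/5z)y_n
  so R(z) = (1 + 4/5z)/(1 − 1/5z).

Find x<0 with |R(x)|<1.
x=-1.65: |R|=0.2406
R=−1: 1+4/5x = −1+1/5x ⇒ -3/5x=2 ⇒ x=2/(-3/5)=-3.3333
Confirm numerically:
  x=-2.682: |R|=0.74564 <1
  x=-2.663: |R|=0.73757 <1
  x=-2.431: |R|=0.63572 <1
  x=-1.856: |R|=0.35356 <1
  x=-3.924: |R|=1.19857 >1
  x=-3.840: |R|=1.17195 >1
Interval (-3.3333, 0).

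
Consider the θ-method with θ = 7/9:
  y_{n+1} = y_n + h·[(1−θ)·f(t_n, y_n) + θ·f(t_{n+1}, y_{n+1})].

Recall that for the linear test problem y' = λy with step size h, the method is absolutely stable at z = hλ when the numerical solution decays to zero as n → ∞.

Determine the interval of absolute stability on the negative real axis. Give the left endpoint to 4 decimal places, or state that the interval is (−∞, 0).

Set f=λy, z=hλ:
  y_{n+1} = y_n + z·[2/9·y_n + 7/9·y_{n+1}] ⇒ (1 − 7/9z)y_{n+1} = (1 + 2/9z)y_n
  R(z) = (1 + 2/9z)/(1 − 7/9z).

Solve |R(x)|<1 on ℝ⁻.
x=-1.29: |R|=0.3561
x=-2: |R|=0.2174
x=-10: |R|=0.1392
x=-100: |R|=0.2694
θ=7/9≥1/2 ⇒ |1+2/9x|<|1−7/9x| ∀x<0 ⇒ interval (−∞,0).

(−∞, 0) — no finite endpoint.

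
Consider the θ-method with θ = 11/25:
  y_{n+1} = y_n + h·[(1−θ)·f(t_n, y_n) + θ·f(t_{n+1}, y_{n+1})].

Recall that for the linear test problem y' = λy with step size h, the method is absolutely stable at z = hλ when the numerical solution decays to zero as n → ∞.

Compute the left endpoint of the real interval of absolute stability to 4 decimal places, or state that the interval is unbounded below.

Set f=λy, z=hλ:
  y_{n+1} = y_n + z·[14/25·y_n + 11/25·y_{n+1}] ⇒ (1 − 11/25z)y_{n+1} = (1 + 14/25z)y_n
  so R(z) = (1 + 14/25z)/(1 − 11/25z).

Boundary: |R(x)|=1, x<0.
x=-0.41: |R|=0.6527
R=−1: 1+14/25x = −1+11/25x ⇒ -3/25x=2 ⇒ x=2/(-3/25)=-16.6667
Confirm numerically:
  x=-13.805: |R|=0.95146 <1
  x=-13.095: |R|=0.93661 <1
  x=-9.958: |R|=0.85041 <1
  x=-17.141: |R|=1.00666 >1
  x=-16.933: |R|=1.00378 >1
Stable set (-16.6667, 0).

z* = -16.6667.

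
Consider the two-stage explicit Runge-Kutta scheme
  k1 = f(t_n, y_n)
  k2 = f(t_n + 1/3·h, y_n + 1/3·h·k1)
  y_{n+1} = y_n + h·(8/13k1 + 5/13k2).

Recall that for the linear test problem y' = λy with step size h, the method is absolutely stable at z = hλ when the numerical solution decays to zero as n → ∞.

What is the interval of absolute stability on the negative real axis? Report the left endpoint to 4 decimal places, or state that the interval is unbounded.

Test eqn y'=λy, z=hλ:
  k1=λy_n ⇒ h·k1=z·y_n;  k2=λ(1+1/3z)y_n ⇒ h·k2=z(1+1/3z)y_n
  y_{n+1}/y_n = 1 + 8/13z + 5/13z(1+1/3z) = 1 + z + 5/39z²
  ⇒ R(z) = 1 + z + 5/39z².

Find x<0 with |R(x)|<1.
x=-0.66: |R|=0.3958
R=1: x+5/39x²=0 ⇒ x=−39/5=-7.8000; min R=1−1/(4·5/39)=-0.9500>−1
Confirm numerically:
  x=-6.714: |R|=0.06520 <1
  x=-6.585: |R|=0.02574 <1
  x=-6.200: |R|=0.27179 <1
  x=-3.130: |R|=0.87399 <1
  x=-8.282: |R|=1.51179 >1
  x=-7.980: |R|=1.18415 >1
  x=-7.838: |R|=1.03819 >1
Interval (-7.8000, 0).

z∈(-7.8000,0).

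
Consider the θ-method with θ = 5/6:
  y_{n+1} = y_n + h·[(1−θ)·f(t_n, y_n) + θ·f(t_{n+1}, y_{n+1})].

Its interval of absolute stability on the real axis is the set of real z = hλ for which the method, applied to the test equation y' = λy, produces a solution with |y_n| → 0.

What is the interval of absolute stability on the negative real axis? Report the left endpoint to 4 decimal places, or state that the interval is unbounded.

On y'=λy, z=hλ:
  y_{n+1} = y_n + z·[1/6·y_n + 5/6·y_{n+1}] ⇒ (1 − 5/6z)y_{n+1} = (1 + 1/6z)y_n
  so R(z) = (1 + 1/6z)/(1 − 5/6z).

Need |R(x)|<1, x<0.
x=-1.75: |R|=0.2881
x=-2: |R|=0.2500
x=-10: |R|=0.0714
x=-100: |R|=0.1858
θ=5/6≥1/2 ⇒ |1+1/6x|<|1−5/6x| ∀x<0 ⇒ stable on all of ℝ⁻.

interval (−∞, 0).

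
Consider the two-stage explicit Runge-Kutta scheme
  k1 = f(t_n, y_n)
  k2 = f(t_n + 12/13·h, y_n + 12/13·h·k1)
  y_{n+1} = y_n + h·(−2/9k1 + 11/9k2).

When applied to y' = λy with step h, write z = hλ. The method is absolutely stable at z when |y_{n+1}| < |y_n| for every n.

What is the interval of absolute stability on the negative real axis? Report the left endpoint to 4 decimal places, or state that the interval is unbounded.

Set f=λy, z=hλ:
  k1=λy_n ⇒ h·k1=z·y_n;  k2=λ(1+12/13z)y_n ⇒ h·k2=z(1+12/13z)y_n
  y_{n+1}/y_n = 1 − 2/9z + 11/9z(1+12/13z) = 1 + z + 44/39z²
  so R(z) = 1 + z + 44/39z².

Find x<0 with |R(x)|<1.
x=-0.83: |R|=0.9472
R=1: x+44/39x²=0 ⇒ x=−39/44=-0.8864; min R=1−1/(4·44/39)=0.7784>−1
Confirm numerically:
  x=-0.866: |R|=0.98010 <1
  x=-0.748: |R|=0.88324 <1
  x=-0.727: |R|=0.86929 <1
  x=-0.577: |R|=0.79861 <1
  x=-1.176: |R|=1.38428 >1
  x=-0.913: |R|=1.02744 >1
Stable set (-0.8864, 0).

z∈(-0.8864,0).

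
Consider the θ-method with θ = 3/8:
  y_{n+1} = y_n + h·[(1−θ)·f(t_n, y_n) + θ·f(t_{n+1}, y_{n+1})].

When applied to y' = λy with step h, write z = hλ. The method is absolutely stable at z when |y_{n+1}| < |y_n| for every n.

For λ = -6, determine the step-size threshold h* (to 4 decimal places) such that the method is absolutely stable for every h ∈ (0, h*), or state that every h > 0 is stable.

On y'=λy, z=hλ:
  y_{n+1} = y_n + z·[5/8·y_n + 3/8·y_{n+1}] ⇒ (1 − 3/8z)y_{n+1} = (1 + 5/8z)y_n
  so R(z) = (1 + 5/8z)/(1 − 3/8z).

Boundary: |R(x)|=1, x<0.
x=-1.74: |R|=0.0530
R=−1: 1+5/8x = −1+3/8x ⇒ -1/4x=2 ⇒ x=2/(-1/4)=-8.0000
Confirm numerically:
  x=-7.420: |R|=0.96167 <1
  x=-5.243: |R|=0.76763 <1
  x=-4.051: |R|=0.60810 <1
  x=-8.243: |R|=1.01485 >1
  x=-8.156: |R|=1.00961 >1
  x=-8.087: |R|=1.00539 >1
So |R|<1 on (-8.0000, 0).

(-8.0000,0); λ=-6 ⇒ h* = (8)/6 = 1.3333.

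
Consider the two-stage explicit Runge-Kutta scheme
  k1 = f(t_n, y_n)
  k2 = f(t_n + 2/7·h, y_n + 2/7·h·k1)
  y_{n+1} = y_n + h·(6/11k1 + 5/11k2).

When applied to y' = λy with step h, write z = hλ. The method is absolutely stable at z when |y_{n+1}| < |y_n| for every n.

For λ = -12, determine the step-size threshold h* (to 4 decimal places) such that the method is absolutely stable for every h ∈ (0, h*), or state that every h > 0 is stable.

(-7.7000,0); λ=-12 ⇒ h* = (77/10)/12 = 0.6417.

Test eqn y'=λy, z=hλ:
  k1=λy_n ⇒ h·k1=z·y_n;  k2=λ(1+2/7z)y_n ⇒ h·k2=z(1+2/7z)y_n
  y_{n+1}/y_n = 1 + 6/11z + 5/11z(1+2/7z) = 1 + z + 10/77z²
  R(z) = 1 + z + 10/77z².

Find x<0 with |R(x)|<1.
x=-0.45: |R|=0.5763
R=1: x+10/77x²=0 ⇒ x=−77/10=-7.7000; min R=1−1/(4·10/77)=-0.9250>−1
Confirm numerically:
  x=-7.560: |R|=0.86255 <1
  x=-5.438: |R|=0.59750 <1
  x=-3.785: |R|=0.92445 <1
  x=-7.889: |R|=1.19364 >1
  x=-7.870: |R|=1.17375 >1
Stable set (-7.7000, 0).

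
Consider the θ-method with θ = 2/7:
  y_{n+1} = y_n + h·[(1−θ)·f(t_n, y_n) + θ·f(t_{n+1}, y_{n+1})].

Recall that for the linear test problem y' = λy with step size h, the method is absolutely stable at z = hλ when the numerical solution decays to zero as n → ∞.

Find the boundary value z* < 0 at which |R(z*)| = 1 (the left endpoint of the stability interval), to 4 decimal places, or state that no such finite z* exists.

z* = -4.6667.

Set f=λy, z=hλ:
  y_{n+1} = y_n + z·[5/7·y_n + 2/7·y_{n+1}] ⇒ (1 − 2/7z)y_{n+1} = (1 + 5/7z)y_n
  so R(z) = (1 + 5/7z)/(1 − 2/7z).

Solve |R(x)|<1 on ℝ⁻.
x=-1.22: |R|=0.0953
R=−1: 1+5/7x = −1+2/7x ⇒ -3/7x=2 ⇒ x=2/(-3/7)=-4.6667
Confirm numerically:
  x=-3.829: |R|=0.82856 <1
  x=-2.974: |R|=0.60782 <1
  x=-2.541: |R|=0.47219 <1
  x=-1.941: |R|=0.24858 <1
  x=-4.986: |R|=1.05645 >1
  x=-4.799: |R|=1.02392 >1
Stable set (-4.6667, 0).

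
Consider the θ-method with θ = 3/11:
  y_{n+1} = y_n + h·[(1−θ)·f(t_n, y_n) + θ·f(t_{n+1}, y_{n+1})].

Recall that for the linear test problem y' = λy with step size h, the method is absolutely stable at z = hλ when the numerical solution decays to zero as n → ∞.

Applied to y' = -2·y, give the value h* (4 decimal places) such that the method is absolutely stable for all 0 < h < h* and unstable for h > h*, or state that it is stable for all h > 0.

Set f=λy, z=hλ:
  y_{n+1} = y_n + z·[8/11·y_n + 3/11·y_{n+1}] ⇒ (1 − 3/11z)y_{n+1} = (1 + 8/11z)y_n
  so R(z) = (1 + 8/11z)/(1 − 3/11z).

Solve |R(x)|<1 on ℝ⁻.
x=-0.5: |R|=0.5600
R=−1: 1+8/11x = −1+3/11x ⇒ -5/11x=2 ⇒ x=2/(-5/11)=-4.4000
Confirm numerically:
  x=-3.917: |R|=0.89385 <1
  x=-3.535: |R|=0.79981 <1
  x=-3.389: |R|=0.76118 <1
  x=-2.433: |R|=0.46254 <1
  x=-4.809: |R|=1.08043 >1
  x=-4.697: |R|=1.05918 >1
  x=-4.603: |R|=1.04091 >1
Interval (-4.4000, 0).

(-4.4000,0); λ=-2 ⇒ h* = (22/5)/2 = 2.2000.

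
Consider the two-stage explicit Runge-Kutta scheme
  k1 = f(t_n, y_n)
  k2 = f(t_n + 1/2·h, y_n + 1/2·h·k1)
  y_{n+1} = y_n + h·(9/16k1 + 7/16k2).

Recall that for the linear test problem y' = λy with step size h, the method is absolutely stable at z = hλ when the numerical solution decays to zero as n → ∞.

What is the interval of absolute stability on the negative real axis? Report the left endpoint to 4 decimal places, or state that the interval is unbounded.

With y'=λy (z=hλ):
  k1=λy_n ⇒ h·k1=z·y_n;  k2=λ(1+1/2z)y_n ⇒ h·k2=z(1+1/2z)y_n
  y_{n+1}/y_n = 1 + 9/16z + 7/16z(1+1/2z) = 1 + z + 7/32z²
  Hence R(z) = 1 + z + 7/32z².

Boundary: |R(x)|=1, x<0.
x=-1.53: |R|=0.0179
R=1: x+7/32x²=0 ⇒ x=−32/7=-4.5714; min R=1−1/(4·7/32)=-0.1429>−1
Confirm numerically:
  x=-3.261: |R|=0.06521 <1
  x=-3.197: |R|=0.03880 <1
  x=-1.858: |R|=0.10284 <1
  x=-1.848: |R|=0.10095 <1
  x=-4.740: |R|=1.17479 >1
  x=-4.703: |R|=1.13536 >1
  x=-4.644: |R|=1.07372 >1
Stable set (-4.5714, 0).

z∈(-4.5714,0).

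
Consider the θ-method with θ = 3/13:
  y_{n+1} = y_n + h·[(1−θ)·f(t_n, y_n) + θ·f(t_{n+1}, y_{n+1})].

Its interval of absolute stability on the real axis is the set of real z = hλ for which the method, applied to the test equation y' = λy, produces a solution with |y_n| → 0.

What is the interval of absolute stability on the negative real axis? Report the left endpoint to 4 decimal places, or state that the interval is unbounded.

Test eqn y'=λy, z=hλ:
  y_{n+1} = y_n + z·[10/13·y_n + 3/13·y_{n+1}] ⇒ (1 − 3/13z)y_{n+1} = (1 + 10/13z)y_n
  ⇒ R(z) = (1 + 10/13z)/(1 − 3/13z).

Solve |R(x)|<1 on ℝ⁻.
x=-1.01: |R|=0.1809
R=−1: 1+10/13x = −1+3/13x ⇒ -7/13x=2 ⇒ x=2/(-7/13)=-3.7143
Confirm numerically:
  x=-3.284: |R|=0.86820 <1
  x=-2.544: |R|=0.60295 <1
  x=-2.504: |R|=0.58697 <1
  x=-4.278: |R|=1.15274 >1
  x=-4.228: |R|=1.14001 >1
  x=-3.953: |R|=1.06722 >1
So |R|<1 on (-3.7143, 0).

(-3.7143, 0).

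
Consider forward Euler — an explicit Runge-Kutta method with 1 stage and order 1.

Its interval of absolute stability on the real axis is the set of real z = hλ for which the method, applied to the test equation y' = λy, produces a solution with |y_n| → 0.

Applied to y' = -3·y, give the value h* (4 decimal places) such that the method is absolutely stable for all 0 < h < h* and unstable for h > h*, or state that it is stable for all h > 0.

Test eqn y'=λy, z=hλ:
  order 1, 1-stage ⇒ R(z)=1+z
  (e.g. R(-1.07)=-0.07000, |R|=0.07000)

Need |R(x)|<1, x<0.
x=-1.07: |R|=0.0700
|R(-2.11)|=1.1100 |R(-1.36)|=0.3600 |R(-0.79)|=0.2100
Bisect:
  x_lo=-2.3036 |R|=1.3036  x_hi=-0.1840 |R|=0.8160
  mid=-1.24378 |R|=0.24378 →hi
  mid=-1.77367 |R|=0.77367 →hi
  mid=-2.03861 |R|=1.03861 →lo
  mid=-1.90614 |R|=0.90614 →hi
  mid=-1.97237 |R|=0.97237 →hi
  mid=-2.00549 |R|=1.00549 →lo
  mid=-1.98893 |R|=0.98893 →hi
  mid=-1.99721 |R|=0.99721 →hi
  ...
  [-2.00006,-1.99993] ⇒ x*=-2.0000
Stable set (-2.0000, 0).

(-2.0000,0); λ=-3 ⇒ h* = 0.6667.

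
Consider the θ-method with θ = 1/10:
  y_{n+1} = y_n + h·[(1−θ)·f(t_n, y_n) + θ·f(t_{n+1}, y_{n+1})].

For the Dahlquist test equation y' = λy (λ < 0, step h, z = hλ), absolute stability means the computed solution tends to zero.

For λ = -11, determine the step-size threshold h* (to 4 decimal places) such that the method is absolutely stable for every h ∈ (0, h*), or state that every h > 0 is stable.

(-2.5000,0); λ=-11 ⇒ h* = (5/2)/11 = 0.2273.

Test eqn y'=λy, z=hλ:
  y_{n+1} = y_n + z·[9/10·y_n + 1/10·y_{n+1}] ⇒ (1 − 1/10z)y_{n+1} = (1 + 9/10z)y_n
  ⇒ R(z) = (1 + 9/10z)/(1 − 1/10z).

Need |R(x)|<1, x<0.
x=-1.39: |R|=0.2204
R=−1: 1+9/10x = −1+1/10x ⇒ -4/5x=2 ⇒ x=2/(-4/5)=-2.5000
Confirm numerically:
  x=-1.427: |R|=0.24880 <1
  x=-1.129: |R|=0.01447 <1
  x=-1.114: |R|=0.00234 <1
  x=-2.871: |R|=1.23060 >1
  x=-2.747: |R|=1.15502 >1
Stable set (-2.5000, 0).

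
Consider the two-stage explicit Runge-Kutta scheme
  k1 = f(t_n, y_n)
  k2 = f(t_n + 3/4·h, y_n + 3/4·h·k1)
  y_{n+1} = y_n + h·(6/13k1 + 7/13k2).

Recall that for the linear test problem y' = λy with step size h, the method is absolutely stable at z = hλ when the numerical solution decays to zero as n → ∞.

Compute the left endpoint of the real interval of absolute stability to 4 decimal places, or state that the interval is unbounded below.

Set f=λy, z=hλ:
  k1=λy_n ⇒ h·k1=z·y_n;  k2=λ(1+3/4z)y_n ⇒ h·k2=z(1+3/4z)y_n
  y_{n+1}/y_n = 1 + 6/13z + 7/13z(1+3/4z) = 1 + z + 21/52z²
  ⇒ R(z) = 1 + z + 21/52z².

Solve |R(x)|<1 on ℝ⁻.
x=-1.17: |R|=0.3828
R=1: x+21/52x²=0 ⇒ x=−52/21=-2.4762; min R=1−1/(4·21/52)=0.3810>−1
Confirm numerically:
  x=-2.276: |R|=0.81599 <1
  x=-2.245: |R|=0.79039 <1
  x=-1.531: |R|=0.41560 <1
  x=-2.998: |R|=1.63177 >1
  x=-2.917: |R|=1.51928 >1
Interval (-2.4762, 0).

z* = -2.4762.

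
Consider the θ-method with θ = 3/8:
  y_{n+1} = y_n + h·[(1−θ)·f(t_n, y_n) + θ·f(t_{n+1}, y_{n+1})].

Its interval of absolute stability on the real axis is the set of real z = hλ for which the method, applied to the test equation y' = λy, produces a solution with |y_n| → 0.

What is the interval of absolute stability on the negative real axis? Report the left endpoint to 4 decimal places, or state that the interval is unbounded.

With y'=λy (z=hλ):
  y_{n+1} = y_n + z·[5/8·y_n + 3/8·y_{n+1}] ⇒ (1 − 3/8z)y_{n+1} = (1 + 5/8z)y_n
  ⇒ R(z) = (1 + 5/8z)/(1 − 3/8z).

Find x<0 with |R(x)|<1.
x=-0.91: |R|=0.3215
R=−1: 1+5/8x = −1+3/8x ⇒ -1/4x=2 ⇒ x=2/(-1/4)=-8.0000
Confirm numerically:
  x=-7.465: |R|=0.96480 <1
  x=-7.082: |R|=0.93722 <1
  x=-6.861: |R|=0.92030 <1
  x=-8.378: |R|=1.02282 >1
  x=-8.366: |R|=1.02212 >1
  x=-8.270: |R|=1.01646 >1
Stable set (-8.0000, 0).

(-8.0000, 0).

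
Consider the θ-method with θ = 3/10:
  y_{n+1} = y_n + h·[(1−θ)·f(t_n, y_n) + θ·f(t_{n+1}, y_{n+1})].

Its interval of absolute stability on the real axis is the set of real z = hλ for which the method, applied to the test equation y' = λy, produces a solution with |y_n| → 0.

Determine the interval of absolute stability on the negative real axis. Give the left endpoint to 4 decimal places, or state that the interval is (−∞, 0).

On y'=λy, z=hλ:
  y_{n+1} = y_n + z·[7/10·y_n + 3/10·y_{n+1}] ⇒ (1 − 3/10z)y_{n+1} = (1 + 7/10z)y_n
  ⇒ R(z) = (1 + 7/10z)/(1 − 3/10z).

Find x<0 with |R(x)|<1.
x=-0.7: |R|=0.4215
R=−1: 1+7/10x = −1+3/10x ⇒ -2/5x=2 ⇒ x=2/(-2/5)=-5.0000
Confirm numerically:
  x=-4.456: |R|=0.90688 <1
  x=-3.364: |R|=0.67430 <1
  x=-3.241: |R|=0.64326 <1
  x=-5.535: |R|=1.08044 >1
  x=-5.396: |R|=1.06049 >1
So |R|<1 on (-5.0000, 0).

z∈(-5.0000,0).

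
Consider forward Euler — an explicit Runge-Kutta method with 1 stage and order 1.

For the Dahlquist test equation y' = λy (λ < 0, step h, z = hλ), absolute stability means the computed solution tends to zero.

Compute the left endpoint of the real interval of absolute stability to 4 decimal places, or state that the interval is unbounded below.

left endpoint -2.0000.

On y'=λy, z=hλ:
  order 1, 1-stage ⇒ R(z)=1+z
  (e.g. R(-1.11)=-0.11000, |R|=0.11000)

Need |R(x)|<1, x<0.
x=-1.11: |R|=0.1100
|R(-1.25)|=0.2500 |R(-1.12)|=0.1200 |R(-0.88)|=0.1200
Bisect:
  x_lo=-2.8445 |R|=1.8445  x_hi=-0.0811 |R|=0.9189
  mid=-1.46282 |R|=0.46282 →hi
  mid=-2.15367 |R|=1.15367 →lo
  mid=-1.80824 |R|=0.80824 →hi
  mid=-1.98096 |R|=0.98096 →hi
  mid=-2.06731 |R|=1.06731 →lo
  mid=-2.02413 |R|=1.02413 →lo
  mid=-2.00255 |R|=1.00255 →lo
  ...
  [-2.00002,-1.99985] ⇒ x*=-2.0000
Stable set (-2.0000, 0).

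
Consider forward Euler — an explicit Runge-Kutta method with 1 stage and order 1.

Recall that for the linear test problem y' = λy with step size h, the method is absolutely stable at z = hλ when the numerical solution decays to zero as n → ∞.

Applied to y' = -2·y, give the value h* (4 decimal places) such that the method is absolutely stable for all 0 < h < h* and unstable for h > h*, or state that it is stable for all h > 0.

On y'=λy, z=hλ:
  order 1, 1-stage ⇒ R(z)=1+z
  (e.g. R(-1.36)=-0.36000, |R|=0.36000)

Solve |R(x)|<1 on ℝ⁻.
x=-1.36: |R|=0.3600
|R(-1.35)|=0.3500 |R(-0.88)|=0.1200 |R(-0.62)|=0.3800
Bisect:
  x_lo=-2.6355 |R|=1.6355  x_hi=-0.2212 |R|=0.7788
  mid=-1.42836 |R|=0.42836 →hi
  mid=-2.03191 |R|=1.03191 →lo
  mid=-1.73013 |R|=0.73013 →hi
  mid=-1.88102 |R|=0.88102 →hi
  mid=-1.95647 |R|=0.95647 →hi
  mid=-1.99419 |R|=0.99419 →hi
  mid=-2.01305 |R|=1.01305 →lo
  mid=-2.00362 |R|=1.00362 →lo
  mid=-1.99891 |R|=0.99891 →hi
  ...
  [-2.00008,-1.99994] ⇒ x*=-2.0000
Interval (-2.0000, 0).

(-2.0000,0); λ=-2 ⇒ h* = 1.0000.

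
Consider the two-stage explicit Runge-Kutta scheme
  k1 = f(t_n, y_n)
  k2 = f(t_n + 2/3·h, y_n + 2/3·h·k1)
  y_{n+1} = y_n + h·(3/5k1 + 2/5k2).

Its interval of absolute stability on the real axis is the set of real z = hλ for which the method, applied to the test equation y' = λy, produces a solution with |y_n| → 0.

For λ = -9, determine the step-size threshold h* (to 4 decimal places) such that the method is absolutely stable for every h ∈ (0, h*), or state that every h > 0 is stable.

Set f=λy, z=hλ:
  k1=λy_n ⇒ h·k1=z·y_n;  k2=λ(1+2/3z)y_n ⇒ h·k2=z(1+2/3z)y_n
  y_{n+1}/y_n = 1 + 3/5z + 2/5z(1+2/3z) = 1 + z + 4/15z²
  so R(z) = 1 + z + 4/15z².

Find x<0 with |R(x)|<1.
x=-0.33: |R|=0.6990
R=1: x+4/15x²=0 ⇒ x=−15/4=-3.7500; min R=1−1/(4·4/15)=0.0625>−1
Confirm numerically:
  x=-3.385: |R|=0.67053 <1
  x=-3.214: |R|=0.54061 <1
  x=-2.625: |R|=0.21250 <1
  x=-1.992: |R|=0.06615 <1
  x=-4.009: |R|=1.27689 >1
  x=-3.840: |R|=1.09216 >1
  x=-3.771: |R|=1.02112 >1
Stable set (-3.7500, 0).

(-3.7500,0); λ=-9 ⇒ h* = (15/4)/9 = 0.4167.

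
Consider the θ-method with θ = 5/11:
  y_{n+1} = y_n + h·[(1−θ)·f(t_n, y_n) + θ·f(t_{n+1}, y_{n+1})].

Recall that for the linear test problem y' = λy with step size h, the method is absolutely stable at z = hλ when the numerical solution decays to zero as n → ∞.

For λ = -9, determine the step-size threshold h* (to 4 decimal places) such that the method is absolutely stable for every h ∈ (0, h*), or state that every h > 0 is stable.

With y'=λy (z=hλ):
  y_{n+1} = y_n + z·[6/11·y_n + 5/11·y_{n+1}] ⇒ (1 − 5/11z)y_{n+1} = (1 + 6/11z)y_n
  ⇒ R(z) = (1 + 6/11z)/(1 − 5/11z).

Need |R(x)|<1, x<0.
x=-0.79: |R|=0.4187
R=−1: 1+6/11x = −1+5/11x ⇒ -1/11x=2 ⇒ x=2/(-1/11)=-22.0000
Confirm numerically:
  x=-20.309: |R|=0.98497 <1
  x=-13.628: |R|=0.89421 <1
  x=-8.968: |R|=0.76662 <1
  x=-22.484: |R|=1.00392 >1
  x=-22.369: |R|=1.00300 >1
  x=-22.239: |R|=1.00196 >1
Stable set (-22.0000, 0).

(-22.0000,0); λ=-9 ⇒ h* = (22)/9 = 2.4444.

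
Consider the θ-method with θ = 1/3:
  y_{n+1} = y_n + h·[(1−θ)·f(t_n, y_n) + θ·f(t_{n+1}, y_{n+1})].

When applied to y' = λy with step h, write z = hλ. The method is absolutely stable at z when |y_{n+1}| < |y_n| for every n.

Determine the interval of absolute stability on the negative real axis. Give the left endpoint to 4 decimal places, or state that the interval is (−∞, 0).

(-6.0000, 0).

Test eqn y'=λy, z=hλ:
  y_{n+1} = y_n + z·[2/3·y_n + 1/3·y_{n+1}] ⇒ (1 − 1/3z)y_{n+1} = (1 + 2/3z)y_n
  so R(z) = (1 + 2/3z)/(1 − 1/3z).

Find x<0 with |R(x)|<1.
x=-1.15: |R|=0.1687
R=−1: 1+2/3x = −1+1/3x ⇒ -1/3x=2 ⇒ x=2/(-1/3)=-6.0000
Confirm numerically:
  x=-4.385: |R|=0.78131 <1
  x=-3.709: |R|=0.65852 <1
  x=-2.912: |R|=0.47767 <1
  x=-6.092: |R|=1.01012 >1
  x=-6.076: |R|=1.00837 >1
So |R|<1 on (-6.0000, 0).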